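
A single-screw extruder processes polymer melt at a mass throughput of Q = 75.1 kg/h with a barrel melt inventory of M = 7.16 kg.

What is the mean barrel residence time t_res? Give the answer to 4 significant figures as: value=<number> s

Throughput in SI: Q_s = 75.1 kg/h ÷ 3600 s/h = 0.0208611 kg/s
t_res = M / Q_s = 7.16 ÷ 0.0208611 = 343.222 s

value=343.2 s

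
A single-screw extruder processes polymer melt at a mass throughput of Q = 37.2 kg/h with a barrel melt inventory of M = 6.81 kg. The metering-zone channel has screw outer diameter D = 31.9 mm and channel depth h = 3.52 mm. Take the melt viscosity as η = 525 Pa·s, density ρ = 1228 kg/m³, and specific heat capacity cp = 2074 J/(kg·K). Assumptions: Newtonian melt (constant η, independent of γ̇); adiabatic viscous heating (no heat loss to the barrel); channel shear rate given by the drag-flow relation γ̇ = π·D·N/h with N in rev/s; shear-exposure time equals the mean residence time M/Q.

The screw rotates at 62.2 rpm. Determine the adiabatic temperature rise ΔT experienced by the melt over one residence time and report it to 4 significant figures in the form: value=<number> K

Q_s = Q / 3600 = 37.2 / 3600 = 0.0103333 kg/s
t_res = M / Q_s = 6.81 ÷ 0.0103333 = 659.032 s
D = 31.9 mm = 0.0319 m;  h = 3.52 mm = 0.00352 m;  N = 62.2 rpm / 60 = 1.03667 rev/s
γ̇ = π·D·N / h = π · 0.0319 · 1.03667 / 0.00352 = 29.5146 s⁻¹
ΔT = η·γ̇²·t_res / (ρ·cp) = 525 · (29.5146)² · 659.032 / (1228 · 2074) = 118.34 K

value=118.3 K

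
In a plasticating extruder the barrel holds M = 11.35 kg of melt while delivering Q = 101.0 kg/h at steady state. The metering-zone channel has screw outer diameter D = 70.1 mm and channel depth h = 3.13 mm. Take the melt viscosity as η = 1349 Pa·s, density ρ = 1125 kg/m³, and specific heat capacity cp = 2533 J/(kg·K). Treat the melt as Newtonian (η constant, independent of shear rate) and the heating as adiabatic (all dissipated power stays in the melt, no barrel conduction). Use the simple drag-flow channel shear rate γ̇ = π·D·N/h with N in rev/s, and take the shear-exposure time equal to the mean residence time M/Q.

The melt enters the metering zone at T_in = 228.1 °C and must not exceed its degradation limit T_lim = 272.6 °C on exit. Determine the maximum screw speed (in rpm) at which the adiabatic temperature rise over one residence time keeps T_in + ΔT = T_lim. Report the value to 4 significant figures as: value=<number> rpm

Throughput in SI: Q_s = 101.0 kg/h ÷ 3600 s/h = 0.0280556 kg/s
t_res = M / Q_s = 11.35 ÷ 0.0280556 = 404.554 s
Convert to metres: D = 0.0701 m, h = 0.00313 m
ΔT_a = T_lim − T_in = 272.6 − 228.1 = 44.5 K
Invert ΔT = ηγ̇²t_res/(ρcp) for γ̇: γ̇_max² = ΔT_a ρ cp / (η t_res) = 44.5·1125·2533 / (1349·404.554) = 232.359 s⁻²
γ̇_max = sqrt(232.359) = 15.2433 s⁻¹
N_max = γ̇_max h / (πD) = 15.2433·0.00313/(π·0.0701) = 0.216649 rev/s → ×60 = 12.9989 rpm

value=13.00 rpm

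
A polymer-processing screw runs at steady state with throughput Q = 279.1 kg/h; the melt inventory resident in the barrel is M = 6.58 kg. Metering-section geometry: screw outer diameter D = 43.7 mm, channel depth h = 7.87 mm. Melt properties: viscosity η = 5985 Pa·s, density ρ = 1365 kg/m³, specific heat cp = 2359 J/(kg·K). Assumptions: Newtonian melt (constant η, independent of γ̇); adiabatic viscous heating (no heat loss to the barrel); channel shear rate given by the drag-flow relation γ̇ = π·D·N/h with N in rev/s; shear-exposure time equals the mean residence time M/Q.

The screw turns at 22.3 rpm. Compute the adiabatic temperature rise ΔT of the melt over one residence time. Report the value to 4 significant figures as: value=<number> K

value=6.631 K

Throughput in SI: Q_s = 279.1 kg/h ÷ 3600 s/h = 0.0775278 kg/s
t_res = M / Q_s = 6.58 ÷ 0.0775278 = 84.8728 s
D = 43.7 mm = 0.0437 m;  h = 7.87 mm = 0.00787 m;  N = 22.3 rpm / 60 = 0.371667 rev/s
Shear rate: γ̇ = πDN/h = π·0.0437·0.371667/0.00787 = 6.48351 s⁻¹
Adiabatic rise: ΔT = η γ̇² t_res / (ρ cp) = 5985·(6.48351)²·84.8728 / (1365·2359) = 6.63121 K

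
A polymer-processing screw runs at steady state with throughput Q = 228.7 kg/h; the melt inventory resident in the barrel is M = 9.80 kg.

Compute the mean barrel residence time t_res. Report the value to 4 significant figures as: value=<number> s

value=154.3 s

Throughput in SI: Q_s = 228.7 kg/h ÷ 3600 s/h = 0.0635278 kg/s
t_res = M / Q_s = 9.80 ÷ 0.0635278 = 154.263 s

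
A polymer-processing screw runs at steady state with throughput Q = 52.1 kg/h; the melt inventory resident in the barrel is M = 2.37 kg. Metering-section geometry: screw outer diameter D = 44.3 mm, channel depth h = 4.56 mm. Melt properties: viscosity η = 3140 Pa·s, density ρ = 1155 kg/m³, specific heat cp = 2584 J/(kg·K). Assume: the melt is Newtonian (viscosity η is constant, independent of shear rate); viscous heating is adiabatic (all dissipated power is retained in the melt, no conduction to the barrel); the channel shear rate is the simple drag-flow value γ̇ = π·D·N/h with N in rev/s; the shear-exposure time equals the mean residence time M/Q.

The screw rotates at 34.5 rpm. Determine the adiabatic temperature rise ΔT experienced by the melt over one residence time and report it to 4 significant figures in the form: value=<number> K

value=53.06 K

Throughput in SI: Q_s = 52.1 kg/h ÷ 3600 s/h = 0.0144722 kg/s
Mean residence time: t_res = M/Q_s = 2.37 kg / 0.0144722 kg/s = 163.762 s
Geometry in metres: D = 44.3 mm → 0.0443 m, h = 4.56 mm → 0.00456 m; screw speed N = 34.5 rpm = 0.575 rev/s
γ̇ = π D N / h = (π)(0.0443)(0.575) / 0.00456 = 17.5492 s⁻¹
ΔT = η·γ̇²·t_res / (ρ·cp) = 3140 · (17.5492)² · 163.762 / (1155 · 2584) = 53.0617 K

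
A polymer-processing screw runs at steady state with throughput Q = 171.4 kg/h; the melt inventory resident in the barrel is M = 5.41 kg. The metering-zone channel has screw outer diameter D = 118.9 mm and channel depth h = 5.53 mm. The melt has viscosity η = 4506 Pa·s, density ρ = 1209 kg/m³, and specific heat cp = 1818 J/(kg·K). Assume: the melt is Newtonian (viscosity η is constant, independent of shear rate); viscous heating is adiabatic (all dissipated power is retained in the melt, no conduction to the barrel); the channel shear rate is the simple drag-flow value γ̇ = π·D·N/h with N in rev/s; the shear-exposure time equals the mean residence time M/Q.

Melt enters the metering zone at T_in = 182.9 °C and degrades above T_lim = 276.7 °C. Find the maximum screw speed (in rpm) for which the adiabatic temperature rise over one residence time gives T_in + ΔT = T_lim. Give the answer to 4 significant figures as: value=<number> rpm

Convert throughput: Q = 171.4 kg/h = 171.4/3600 = 0.0476111 kg/s
Mean residence time: t_res = M/Q_s = 5.41 kg / 0.0476111 kg/s = 113.629 s
D = 118.9 mm = 0.1189 m;  h = 5.53 mm = 0.00553 m
ΔT_a = T_lim − T_in = 276.7 − 182.9 = 93.8 K
Invert ΔT = ηγ̇²t_res/(ρcp) for γ̇: γ̇_max² = ΔT_a ρ cp / (η t_res) = 93.8·1209·1818 / (4506·113.629) = 402.664 s⁻²
γ̇_max = sqrt(402.664) = 20.0665 s⁻¹
Solve γ̇ = πDN/h for N: N_max = γ̇_max·h/(π·D) = 20.0665 × 0.00553 / (π × 0.1189) = 0.297074 rev/s = 17.8244 rpm

value=17.82 rpm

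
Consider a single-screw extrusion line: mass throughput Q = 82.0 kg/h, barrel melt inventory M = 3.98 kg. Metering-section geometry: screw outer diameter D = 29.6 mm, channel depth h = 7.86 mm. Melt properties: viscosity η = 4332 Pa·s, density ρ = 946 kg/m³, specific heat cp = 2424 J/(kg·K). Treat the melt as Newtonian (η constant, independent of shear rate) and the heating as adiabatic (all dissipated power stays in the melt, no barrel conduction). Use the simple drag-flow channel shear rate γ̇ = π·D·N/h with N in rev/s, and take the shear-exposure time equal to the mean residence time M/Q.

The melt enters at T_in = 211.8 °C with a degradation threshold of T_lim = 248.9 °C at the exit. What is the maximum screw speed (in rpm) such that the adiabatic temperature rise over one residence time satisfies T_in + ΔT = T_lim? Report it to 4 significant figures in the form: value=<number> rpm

Throughput in SI: Q_s = 82.0 kg/h ÷ 3600 s/h = 0.0227778 kg/s
t_res = M / Q_s = 3.98 / 0.0227778 = 174.732 s
Geometry in SI: D = 29.6 mm → 0.0296 m, h = 7.86 mm → 0.00786 m
ΔT_a = T_lim − T_in = 248.9 − 211.8 = 37.1 K
γ̇_max² = ΔT_a·ρ·cp / (η·t_res) = [37.1 × 946 × 2424] / [4332 × 174.732] = 112.393 s⁻²
Take the square root: γ̇_max = √(112.393) = 10.6015 s⁻¹
N_max = γ̇_max h / (πD) = 10.6015·0.00786/(π·0.0296) = 0.896086 rev/s → ×60 = 53.7652 rpm

value=53.77 rpm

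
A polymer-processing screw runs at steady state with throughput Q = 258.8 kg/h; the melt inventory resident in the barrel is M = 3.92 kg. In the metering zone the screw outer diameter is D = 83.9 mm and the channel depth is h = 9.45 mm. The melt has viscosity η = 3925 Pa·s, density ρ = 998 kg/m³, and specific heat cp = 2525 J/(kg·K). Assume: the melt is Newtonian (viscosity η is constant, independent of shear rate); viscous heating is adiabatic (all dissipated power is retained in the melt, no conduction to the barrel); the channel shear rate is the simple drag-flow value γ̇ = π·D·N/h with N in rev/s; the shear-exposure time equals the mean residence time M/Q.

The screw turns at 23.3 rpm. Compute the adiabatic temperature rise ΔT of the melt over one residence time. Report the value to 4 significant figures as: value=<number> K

Throughput in SI: Q_s = 258.8 kg/h ÷ 3600 s/h = 0.0718889 kg/s
Mean residence time: t_res = M/Q_s = 3.92 kg / 0.0718889 kg/s = 54.5286 s
Geometry in metres: D = 83.9 mm → 0.0839 m, h = 9.45 mm → 0.00945 m; screw speed N = 23.3 rpm = 0.388333 rev/s
γ̇ = π D N / h = (π)(0.0839)(0.388333) / 0.00945 = 10.8314 s⁻¹
Adiabatic rise: ΔT = η γ̇² t_res / (ρ cp) = 3925·(10.8314)²·54.5286 / (998·2525) = 9.96418 K

value=9.964 K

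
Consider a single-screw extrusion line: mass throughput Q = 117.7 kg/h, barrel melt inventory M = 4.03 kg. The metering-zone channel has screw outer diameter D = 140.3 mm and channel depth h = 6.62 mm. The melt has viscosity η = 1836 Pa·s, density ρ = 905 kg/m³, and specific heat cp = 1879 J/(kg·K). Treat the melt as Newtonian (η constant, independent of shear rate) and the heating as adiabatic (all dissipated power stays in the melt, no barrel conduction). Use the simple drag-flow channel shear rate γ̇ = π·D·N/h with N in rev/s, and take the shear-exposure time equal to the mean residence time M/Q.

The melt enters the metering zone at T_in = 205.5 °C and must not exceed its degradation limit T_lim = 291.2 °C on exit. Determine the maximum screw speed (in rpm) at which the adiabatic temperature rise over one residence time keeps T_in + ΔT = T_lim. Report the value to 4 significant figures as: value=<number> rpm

value=22.87 rpm

Throughput in SI: Q_s = 117.7 kg/h ÷ 3600 s/h = 0.0326944 kg/s
t_res = M / Q_s = 4.03 / 0.0326944 = 123.263 s
Convert to metres: D = 0.1403 m, h = 0.00662 m
ΔT_a = T_lim − T_in = 291.2 °C − 205.5 °C = 85.7 K
Invert ΔT = ηγ̇²t_res/(ρcp) for γ̇: γ̇_max² = ΔT_a ρ cp / (η t_res) = 85.7·905·1879 / (1836·123.263) = 643.95 s⁻²
γ̇_max = sqrt(643.95) = 25.3762 s⁻¹
N_max = γ̇_max h / (πD) = 25.3762·0.00662/(π·0.1403) = 0.381133 rev/s → ×60 = 22.868 rpm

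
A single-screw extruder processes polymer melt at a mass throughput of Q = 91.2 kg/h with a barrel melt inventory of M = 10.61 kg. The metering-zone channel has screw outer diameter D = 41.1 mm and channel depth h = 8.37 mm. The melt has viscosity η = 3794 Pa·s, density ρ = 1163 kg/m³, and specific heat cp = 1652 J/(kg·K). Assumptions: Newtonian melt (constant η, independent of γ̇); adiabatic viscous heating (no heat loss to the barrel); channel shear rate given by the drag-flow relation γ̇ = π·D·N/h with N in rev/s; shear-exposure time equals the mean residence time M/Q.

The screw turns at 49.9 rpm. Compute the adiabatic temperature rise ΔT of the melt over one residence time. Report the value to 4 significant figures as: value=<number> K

value=136.1 K

Q_s = Q / 3600 = 91.2 / 3600 = 0.0253333 kg/s
t_res = M / Q_s = 10.61 / 0.0253333 = 418.816 s
D = 41.1 mm = 0.0411 m;  h = 8.37 mm = 0.00837 m;  N = 49.9 rpm / 60 = 0.831667 rev/s
Shear rate: γ̇ = πDN/h = π·0.0411·0.831667/0.00837 = 12.8297 s⁻¹
Adiabatic rise: ΔT = η γ̇² t_res / (ρ cp) = 3794·(12.8297)²·418.816 / (1163·1652) = 136.132 K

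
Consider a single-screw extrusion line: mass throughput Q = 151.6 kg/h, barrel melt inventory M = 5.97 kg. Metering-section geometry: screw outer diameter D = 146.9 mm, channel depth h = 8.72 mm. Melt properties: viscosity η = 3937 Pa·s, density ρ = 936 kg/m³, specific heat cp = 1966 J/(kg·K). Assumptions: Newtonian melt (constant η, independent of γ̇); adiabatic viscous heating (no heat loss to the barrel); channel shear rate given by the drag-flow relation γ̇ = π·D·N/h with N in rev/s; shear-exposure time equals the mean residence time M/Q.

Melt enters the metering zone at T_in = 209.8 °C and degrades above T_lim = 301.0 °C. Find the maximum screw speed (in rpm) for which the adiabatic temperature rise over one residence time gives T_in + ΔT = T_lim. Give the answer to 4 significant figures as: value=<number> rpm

value=19.66 rpm

Convert throughput: Q = 151.6 kg/h = 151.6/3600 = 0.0421111 kg/s
t_res = M / Q_s = 5.97 / 0.0421111 = 141.768 s
Convert to metres: D = 0.1469 m, h = 0.00872 m
ΔT_a = T_lim − T_in = 301.0 °C − 209.8 °C = 91.2 K
Invert ΔT = ηγ̇²t_res/(ρcp) for γ̇: γ̇_max² = ΔT_a ρ cp / (η t_res) = 91.2·936·1966 / (3937·141.768) = 300.685 s⁻²
Take the square root: γ̇_max = √(300.685) = 17.3403 s⁻¹
Solve γ̇ = πDN/h for N: N_max = γ̇_max·h/(π·D) = 17.3403 × 0.00872 / (π × 0.1469) = 0.327643 rev/s = 19.6586 rpm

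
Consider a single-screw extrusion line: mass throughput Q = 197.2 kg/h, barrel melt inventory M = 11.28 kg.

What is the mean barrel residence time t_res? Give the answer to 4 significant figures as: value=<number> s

value=205.9 s

Q_s = Q / 3600 = 197.2 / 3600 = 0.0547778 kg/s
t_res = M / Q_s = 11.28 ÷ 0.0547778 = 205.923 s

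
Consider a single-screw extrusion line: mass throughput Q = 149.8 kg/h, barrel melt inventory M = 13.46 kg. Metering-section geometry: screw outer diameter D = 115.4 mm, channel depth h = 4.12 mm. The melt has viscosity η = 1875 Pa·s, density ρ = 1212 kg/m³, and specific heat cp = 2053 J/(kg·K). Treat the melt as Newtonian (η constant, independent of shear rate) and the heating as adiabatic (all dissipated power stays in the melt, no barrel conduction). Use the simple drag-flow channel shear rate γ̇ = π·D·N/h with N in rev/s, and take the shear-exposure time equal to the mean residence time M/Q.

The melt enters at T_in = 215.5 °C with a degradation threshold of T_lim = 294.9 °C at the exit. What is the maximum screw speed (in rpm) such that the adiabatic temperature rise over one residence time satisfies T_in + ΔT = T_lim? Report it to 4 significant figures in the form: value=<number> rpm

value=12.31 rpm

Convert throughput: Q = 149.8 kg/h = 149.8/3600 = 0.0416111 kg/s
t_res = M / Q_s = 13.46 ÷ 0.0416111 = 323.471 s
Geometry in SI: D = 115.4 mm → 0.1154 m, h = 4.12 mm → 0.00412 m
ΔT_a = T_lim − T_in = 294.9 − 215.5 = 79.4 K
γ̇_max² = ΔT_a·ρ·cp / (η·t_res) = [79.4 × 1212 × 2053] / [1875 × 323.471] = 325.743 s⁻²
γ̇_max = √325.743 = 18.0484 s⁻¹
N_max = γ̇_max·h / (π·D) = 18.0484 · 0.00412 / (π · 0.1154) = 0.205106 rev/s = 12.3064 rpm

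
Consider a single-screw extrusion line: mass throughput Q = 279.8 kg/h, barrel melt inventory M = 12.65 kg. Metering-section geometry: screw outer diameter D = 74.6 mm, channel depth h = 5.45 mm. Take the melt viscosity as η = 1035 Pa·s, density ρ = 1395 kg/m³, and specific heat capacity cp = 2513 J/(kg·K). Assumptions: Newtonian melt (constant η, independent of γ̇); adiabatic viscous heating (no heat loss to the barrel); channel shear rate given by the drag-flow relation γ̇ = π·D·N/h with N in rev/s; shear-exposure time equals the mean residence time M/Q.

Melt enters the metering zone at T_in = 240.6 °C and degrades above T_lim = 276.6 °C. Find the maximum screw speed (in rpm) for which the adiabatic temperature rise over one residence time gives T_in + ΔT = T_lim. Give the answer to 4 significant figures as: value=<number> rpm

Q_s = Q / 3600 = 279.8 / 3600 = 0.0777222 kg/s
t_res = M / Q_s = 12.65 / 0.0777222 = 162.759 s
Convert to metres: D = 0.0746 m, h = 0.00545 m
Allowable rise: ΔT_a = T_lim − T_in = 276.6 − 240.6 = 36 K
γ̇_max² = ΔT_a·ρ·cp/(η·t_res) = 36·1395·2513/(1035·162.759) = 749.175 s⁻²
γ̇_max = √749.175 = 27.3711 s⁻¹
N_max = γ̇_max h / (πD) = 27.3711·0.00545/(π·0.0746) = 0.636502 rev/s → ×60 = 38.1901 rpm

value=38.19 rpm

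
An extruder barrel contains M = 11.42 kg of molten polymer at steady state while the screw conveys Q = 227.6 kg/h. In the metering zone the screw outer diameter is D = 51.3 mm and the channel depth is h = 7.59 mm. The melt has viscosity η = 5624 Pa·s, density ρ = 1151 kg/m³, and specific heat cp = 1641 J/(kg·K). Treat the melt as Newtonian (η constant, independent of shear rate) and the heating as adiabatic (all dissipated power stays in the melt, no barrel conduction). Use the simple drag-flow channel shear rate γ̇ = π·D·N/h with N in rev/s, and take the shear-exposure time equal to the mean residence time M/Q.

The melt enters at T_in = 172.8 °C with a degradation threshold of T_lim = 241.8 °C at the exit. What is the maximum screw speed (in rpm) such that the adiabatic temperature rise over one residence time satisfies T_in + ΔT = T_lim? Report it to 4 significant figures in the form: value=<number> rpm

value=32.01 rpm

Throughput in SI: Q_s = 227.6 kg/h ÷ 3600 s/h = 0.0632222 kg/s
t_res = M / Q_s = 11.42 / 0.0632222 = 180.633 s
Geometry in SI: D = 51.3 mm → 0.0513 m, h = 7.59 mm → 0.00759 m
Allowable rise: ΔT_a = T_lim − T_in = 241.8 − 172.8 = 69 K
γ̇_max² = ΔT_a·ρ·cp/(η·t_res) = 69·1151·1641/(5624·180.633) = 128.29 s⁻²
γ̇_max = sqrt(128.29) = 11.3265 s⁻¹
Solve γ̇ = πDN/h for N: N_max = γ̇_max·h/(π·D) = 11.3265 × 0.00759 / (π × 0.0513) = 0.533421 rev/s = 32.0053 rpm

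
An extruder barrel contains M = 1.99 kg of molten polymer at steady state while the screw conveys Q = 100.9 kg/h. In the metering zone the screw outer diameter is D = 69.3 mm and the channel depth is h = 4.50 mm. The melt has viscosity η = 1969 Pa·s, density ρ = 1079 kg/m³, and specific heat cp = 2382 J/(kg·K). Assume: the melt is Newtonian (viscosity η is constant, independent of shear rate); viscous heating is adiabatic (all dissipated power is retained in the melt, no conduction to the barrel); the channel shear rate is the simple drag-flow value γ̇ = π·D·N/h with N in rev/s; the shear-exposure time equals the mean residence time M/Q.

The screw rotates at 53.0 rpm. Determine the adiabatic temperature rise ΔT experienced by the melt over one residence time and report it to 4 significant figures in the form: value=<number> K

value=99.34 K

Throughput in SI: Q_s = 100.9 kg/h ÷ 3600 s/h = 0.0280278 kg/s
t_res = M / Q_s = 1.99 ÷ 0.0280278 = 71.001 s
Geometry in metres: D = 69.3 mm → 0.0693 m, h = 4.50 mm → 0.0045 m; screw speed N = 53.0 rpm = 0.883333 rev/s
γ̇ = π·D·N / h = π · 0.0693 · 0.883333 / 0.0045 = 42.7361 s⁻¹
ΔT = η·γ̇²·t_res/(ρ·cp) = [1969 × 42.7361² × 71.001] / [1079 × 2382] = 99.343 K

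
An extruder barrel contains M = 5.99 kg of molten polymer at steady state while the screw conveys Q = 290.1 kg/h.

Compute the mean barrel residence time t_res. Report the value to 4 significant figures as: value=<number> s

value=74.33 s

Q_s = Q / 3600 = 290.1 / 3600 = 0.0805833 kg/s
t_res = M / Q_s = 5.99 ÷ 0.0805833 = 74.333 s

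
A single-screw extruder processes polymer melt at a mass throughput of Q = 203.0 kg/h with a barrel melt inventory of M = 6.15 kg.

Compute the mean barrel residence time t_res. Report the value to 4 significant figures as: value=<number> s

Throughput in SI: Q_s = 203.0 kg/h ÷ 3600 s/h = 0.0563889 kg/s
t_res = M / Q_s = 6.15 ÷ 0.0563889 = 109.064 s

value=109.1 s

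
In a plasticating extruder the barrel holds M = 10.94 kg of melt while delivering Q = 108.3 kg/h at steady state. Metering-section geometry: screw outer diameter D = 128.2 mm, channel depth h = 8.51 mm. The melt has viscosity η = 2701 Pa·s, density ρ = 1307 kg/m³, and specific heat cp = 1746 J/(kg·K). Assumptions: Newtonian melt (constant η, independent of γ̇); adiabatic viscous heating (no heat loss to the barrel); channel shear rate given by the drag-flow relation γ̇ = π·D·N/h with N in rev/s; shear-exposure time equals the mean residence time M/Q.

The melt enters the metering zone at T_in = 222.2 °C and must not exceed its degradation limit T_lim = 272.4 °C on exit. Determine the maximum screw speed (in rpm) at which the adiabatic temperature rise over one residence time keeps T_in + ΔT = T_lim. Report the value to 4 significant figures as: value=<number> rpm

value=13.69 rpm

Convert throughput: Q = 108.3 kg/h = 108.3/3600 = 0.0300833 kg/s
Mean residence time: t_res = M/Q_s = 10.94 kg / 0.0300833 kg/s = 363.657 s
D = 128.2 mm = 0.1282 m;  h = 8.51 mm = 0.00851 m
ΔT_a = T_lim − T_in = 272.4 − 222.2 = 50.2 K
Invert ΔT = ηγ̇²t_res/(ρcp) for γ̇: γ̇_max² = ΔT_a ρ cp / (η t_res) = 50.2·1307·1746 / (2701·363.657) = 116.629 s⁻²
γ̇_max = sqrt(116.629) = 10.7995 s⁻¹
Solve γ̇ = πDN/h for N: N_max = γ̇_max·h/(π·D) = 10.7995 × 0.00851 / (π × 0.1282) = 0.228189 rev/s = 13.6914 rpm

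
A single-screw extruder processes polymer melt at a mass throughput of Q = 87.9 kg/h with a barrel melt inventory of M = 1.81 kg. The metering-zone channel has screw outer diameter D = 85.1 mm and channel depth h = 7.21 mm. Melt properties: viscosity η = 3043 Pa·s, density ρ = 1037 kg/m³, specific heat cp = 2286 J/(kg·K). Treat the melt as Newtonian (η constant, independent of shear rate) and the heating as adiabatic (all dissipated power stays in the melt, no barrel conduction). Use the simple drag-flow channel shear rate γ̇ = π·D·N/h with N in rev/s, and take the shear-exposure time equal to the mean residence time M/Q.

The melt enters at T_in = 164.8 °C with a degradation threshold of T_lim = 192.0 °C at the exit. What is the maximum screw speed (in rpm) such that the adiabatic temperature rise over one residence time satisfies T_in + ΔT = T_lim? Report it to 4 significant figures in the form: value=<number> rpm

value=27.36 rpm

Throughput in SI: Q_s = 87.9 kg/h ÷ 3600 s/h = 0.0244167 kg/s
t_res = M / Q_s = 1.81 / 0.0244167 = 74.1297 s
Geometry in SI: D = 85.1 mm → 0.0851 m, h = 7.21 mm → 0.00721 m
ΔT_a = T_lim − T_in = 192.0 °C − 164.8 °C = 27.2 K
γ̇_max² = ΔT_a·ρ·cp/(η·t_res) = 27.2·1037·2286/(3043·74.1297) = 285.844 s⁻²
Take the square root: γ̇_max = √(285.844) = 16.9069 s⁻¹
Solve γ̇ = πDN/h for N: N_max = γ̇_max·h/(π·D) = 16.9069 × 0.00721 / (π × 0.0851) = 0.455954 rev/s = 27.3572 rpm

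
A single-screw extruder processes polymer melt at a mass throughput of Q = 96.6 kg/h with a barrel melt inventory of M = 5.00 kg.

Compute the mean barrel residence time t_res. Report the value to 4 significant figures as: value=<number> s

Q_s = Q / 3600 = 96.6 / 3600 = 0.0268333 kg/s
Mean residence time: t_res = M/Q_s = 5.00 kg / 0.0268333 kg/s = 186.335 s

value=186.3 s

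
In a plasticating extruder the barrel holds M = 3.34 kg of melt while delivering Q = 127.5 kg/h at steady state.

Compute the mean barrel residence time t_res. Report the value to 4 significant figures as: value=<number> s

Throughput in SI: Q_s = 127.5 kg/h ÷ 3600 s/h = 0.0354167 kg/s
Mean residence time: t_res = M/Q_s = 3.34 kg / 0.0354167 kg/s = 94.3059 s

value=94.31 s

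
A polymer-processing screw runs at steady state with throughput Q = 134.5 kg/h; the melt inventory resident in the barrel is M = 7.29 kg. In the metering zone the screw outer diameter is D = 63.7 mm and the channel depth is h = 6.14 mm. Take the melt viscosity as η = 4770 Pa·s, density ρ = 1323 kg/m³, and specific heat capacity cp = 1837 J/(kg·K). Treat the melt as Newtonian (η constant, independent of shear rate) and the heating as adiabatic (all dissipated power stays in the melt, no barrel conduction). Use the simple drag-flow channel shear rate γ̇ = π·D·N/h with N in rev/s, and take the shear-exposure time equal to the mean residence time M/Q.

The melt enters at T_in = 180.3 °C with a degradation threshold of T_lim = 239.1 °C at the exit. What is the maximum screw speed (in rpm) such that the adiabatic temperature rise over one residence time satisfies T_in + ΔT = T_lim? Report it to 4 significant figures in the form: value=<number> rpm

Q_s = Q / 3600 = 134.5 / 3600 = 0.0373611 kg/s
t_res = M / Q_s = 7.29 ÷ 0.0373611 = 195.123 s
D = 63.7 mm = 0.0637 m;  h = 6.14 mm = 0.00614 m
ΔT_a = T_lim − T_in = 239.1 °C − 180.3 °C = 58.8 K
γ̇_max² = ΔT_a·ρ·cp / (η·t_res) = [58.8 × 1323 × 1837] / [4770 × 195.123] = 153.54 s⁻²
Take the square root: γ̇_max = √(153.54) = 12.3911 s⁻¹
N_max = γ̇_max·h / (π·D) = 12.3911 · 0.00614 / (π · 0.0637) = 0.38018 rev/s = 22.8108 rpm

value=22.81 rpm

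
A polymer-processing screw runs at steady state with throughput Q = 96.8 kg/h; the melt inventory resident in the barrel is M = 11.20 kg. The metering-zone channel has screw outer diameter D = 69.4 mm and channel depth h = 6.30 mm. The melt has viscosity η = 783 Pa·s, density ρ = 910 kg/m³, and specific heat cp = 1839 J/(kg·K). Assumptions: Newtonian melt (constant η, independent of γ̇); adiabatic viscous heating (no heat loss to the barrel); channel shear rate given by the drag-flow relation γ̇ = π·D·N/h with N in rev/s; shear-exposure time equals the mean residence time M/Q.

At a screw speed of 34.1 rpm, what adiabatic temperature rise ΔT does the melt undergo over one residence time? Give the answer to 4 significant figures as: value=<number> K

Throughput in SI: Q_s = 96.8 kg/h ÷ 3600 s/h = 0.0268889 kg/s
t_res = M / Q_s = 11.20 / 0.0268889 = 416.529 s
D = 69.4 mm = 0.0694 m;  h = 6.30 mm = 0.0063 m;  N = 34.1 rpm / 60 = 0.568333 rev/s
Shear rate: γ̇ = πDN/h = π·0.0694·0.568333/0.0063 = 19.6685 s⁻¹
ΔT = η·γ̇²·t_res / (ρ·cp) = 783 · (19.6685)² · 416.529 / (910 · 1839) = 75.3924 K

value=75.39 K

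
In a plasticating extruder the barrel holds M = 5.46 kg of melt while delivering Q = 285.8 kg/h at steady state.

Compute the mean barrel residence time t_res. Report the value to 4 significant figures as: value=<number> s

value=68.78 s

Convert throughput: Q = 285.8 kg/h = 285.8/3600 = 0.0793889 kg/s
t_res = M / Q_s = 5.46 ÷ 0.0793889 = 68.7754 s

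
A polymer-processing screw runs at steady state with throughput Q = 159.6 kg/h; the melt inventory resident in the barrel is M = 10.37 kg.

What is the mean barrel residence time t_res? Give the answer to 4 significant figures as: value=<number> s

value=233.9 s

Throughput in SI: Q_s = 159.6 kg/h ÷ 3600 s/h = 0.0443333 kg/s
Mean residence time: t_res = M/Q_s = 10.37 kg / 0.0443333 kg/s = 233.91 s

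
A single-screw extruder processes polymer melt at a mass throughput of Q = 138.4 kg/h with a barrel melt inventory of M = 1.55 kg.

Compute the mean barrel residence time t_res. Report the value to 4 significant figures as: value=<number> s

Q_s = Q / 3600 = 138.4 / 3600 = 0.0384444 kg/s
Mean residence time: t_res = M/Q_s = 1.55 kg / 0.0384444 kg/s = 40.3179 s

value=40.32 s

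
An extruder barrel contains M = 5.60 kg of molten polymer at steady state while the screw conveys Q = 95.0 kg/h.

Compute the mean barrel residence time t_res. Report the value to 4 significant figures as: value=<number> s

Q_s = Q / 3600 = 95.0 / 3600 = 0.0263889 kg/s
t_res = M / Q_s = 5.60 / 0.0263889 = 212.211 s

value=212.2 s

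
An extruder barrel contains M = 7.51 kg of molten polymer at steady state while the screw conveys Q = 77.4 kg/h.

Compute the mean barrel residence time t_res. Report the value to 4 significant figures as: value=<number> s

Q_s = Q / 3600 = 77.4 / 3600 = 0.0215 kg/s
Mean residence time: t_res = M/Q_s = 7.51 kg / 0.0215 kg/s = 349.302 s

value=349.3 s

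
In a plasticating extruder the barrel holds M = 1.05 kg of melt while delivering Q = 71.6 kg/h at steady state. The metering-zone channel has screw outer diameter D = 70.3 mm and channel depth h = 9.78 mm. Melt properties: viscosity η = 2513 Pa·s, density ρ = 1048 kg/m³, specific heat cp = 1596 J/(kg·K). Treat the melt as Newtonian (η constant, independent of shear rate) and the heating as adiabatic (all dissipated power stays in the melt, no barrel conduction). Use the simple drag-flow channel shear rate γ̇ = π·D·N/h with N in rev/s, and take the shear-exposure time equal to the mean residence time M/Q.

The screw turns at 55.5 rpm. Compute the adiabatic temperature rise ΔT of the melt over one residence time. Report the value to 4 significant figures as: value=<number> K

value=34.61 K

Throughput in SI: Q_s = 71.6 kg/h ÷ 3600 s/h = 0.0198889 kg/s
t_res = M / Q_s = 1.05 ÷ 0.0198889 = 52.7933 s
Convert to SI: D = 0.0703 m, h = 0.00978 m, N = 55.5/60 = 0.925 rev/s
γ̇ = π·D·N / h = π · 0.0703 · 0.925 / 0.00978 = 20.8885 s⁻¹
ΔT = η·γ̇²·t_res/(ρ·cp) = [2513 × 20.8885² × 52.7933] / [1048 × 1596] = 34.6093 K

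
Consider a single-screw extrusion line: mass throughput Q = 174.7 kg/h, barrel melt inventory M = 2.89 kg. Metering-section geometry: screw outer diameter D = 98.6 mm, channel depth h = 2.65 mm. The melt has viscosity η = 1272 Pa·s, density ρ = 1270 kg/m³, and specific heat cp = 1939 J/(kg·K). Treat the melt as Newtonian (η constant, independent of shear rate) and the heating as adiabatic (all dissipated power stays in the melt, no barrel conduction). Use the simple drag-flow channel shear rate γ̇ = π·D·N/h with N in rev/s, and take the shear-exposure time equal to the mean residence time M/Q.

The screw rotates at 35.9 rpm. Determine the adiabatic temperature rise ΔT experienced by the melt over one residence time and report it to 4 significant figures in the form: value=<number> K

value=150.5 K

Convert throughput: Q = 174.7 kg/h = 174.7/3600 = 0.0485278 kg/s
Mean residence time: t_res = M/Q_s = 2.89 kg / 0.0485278 kg/s = 59.5535 s
Geometry in metres: D = 98.6 mm → 0.0986 m, h = 2.65 mm → 0.00265 m; screw speed N = 35.9 rpm = 0.598333 rev/s
γ̇ = π·D·N / h = π · 0.0986 · 0.598333 / 0.00265 = 69.9398 s⁻¹
ΔT = η·γ̇²·t_res / (ρ·cp) = 1272 · (69.9398)² · 59.5535 / (1270 · 1939) = 150.474 K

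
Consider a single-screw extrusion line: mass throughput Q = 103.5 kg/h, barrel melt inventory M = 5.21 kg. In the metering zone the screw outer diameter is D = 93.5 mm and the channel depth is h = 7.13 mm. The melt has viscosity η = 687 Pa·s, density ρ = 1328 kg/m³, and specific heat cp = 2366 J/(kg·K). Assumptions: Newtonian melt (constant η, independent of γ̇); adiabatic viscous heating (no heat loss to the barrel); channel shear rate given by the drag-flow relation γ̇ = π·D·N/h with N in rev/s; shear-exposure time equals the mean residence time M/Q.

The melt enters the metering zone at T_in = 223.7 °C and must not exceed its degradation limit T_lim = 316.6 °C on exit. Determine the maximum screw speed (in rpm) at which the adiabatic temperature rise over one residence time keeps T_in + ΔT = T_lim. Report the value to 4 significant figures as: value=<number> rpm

value=70.52 rpm

Throughput in SI: Q_s = 103.5 kg/h ÷ 3600 s/h = 0.02875 kg/s
t_res = M / Q_s = 5.21 / 0.02875 = 181.217 s
D = 93.5 mm = 0.0935 m;  h = 7.13 mm = 0.00713 m
ΔT_a = T_lim − T_in = 316.6 − 223.7 = 92.9 K
Invert ΔT = ηγ̇²t_res/(ρcp) for γ̇: γ̇_max² = ΔT_a ρ cp / (η t_res) = 92.9·1328·2366 / (687·181.217) = 2344.62 s⁻²
γ̇_max = sqrt(2344.62) = 48.4212 s⁻¹
N_max = γ̇_max·h / (π·D) = 48.4212 · 0.00713 / (π · 0.0935) = 1.17534 rev/s = 70.5205 rpm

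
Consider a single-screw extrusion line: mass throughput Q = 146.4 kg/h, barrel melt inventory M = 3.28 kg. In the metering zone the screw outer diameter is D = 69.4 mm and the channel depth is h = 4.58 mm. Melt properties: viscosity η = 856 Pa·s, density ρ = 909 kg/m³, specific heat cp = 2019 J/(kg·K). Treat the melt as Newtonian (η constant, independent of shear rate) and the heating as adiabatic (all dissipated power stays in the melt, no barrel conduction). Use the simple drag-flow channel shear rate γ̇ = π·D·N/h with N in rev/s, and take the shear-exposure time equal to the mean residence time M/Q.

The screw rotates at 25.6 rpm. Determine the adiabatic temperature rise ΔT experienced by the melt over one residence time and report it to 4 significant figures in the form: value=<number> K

value=15.52 K

Convert throughput: Q = 146.4 kg/h = 146.4/3600 = 0.0406667 kg/s
t_res = M / Q_s = 3.28 ÷ 0.0406667 = 80.6557 s
Convert to SI: D = 0.0694 m, h = 0.00458 m, N = 25.6/60 = 0.426667 rev/s
Shear rate: γ̇ = πDN/h = π·0.0694·0.426667/0.00458 = 20.3111 s⁻¹
ΔT = η·γ̇²·t_res/(ρ·cp) = [856 × 20.3111² × 80.6557] / [909 × 2019] = 15.5194 K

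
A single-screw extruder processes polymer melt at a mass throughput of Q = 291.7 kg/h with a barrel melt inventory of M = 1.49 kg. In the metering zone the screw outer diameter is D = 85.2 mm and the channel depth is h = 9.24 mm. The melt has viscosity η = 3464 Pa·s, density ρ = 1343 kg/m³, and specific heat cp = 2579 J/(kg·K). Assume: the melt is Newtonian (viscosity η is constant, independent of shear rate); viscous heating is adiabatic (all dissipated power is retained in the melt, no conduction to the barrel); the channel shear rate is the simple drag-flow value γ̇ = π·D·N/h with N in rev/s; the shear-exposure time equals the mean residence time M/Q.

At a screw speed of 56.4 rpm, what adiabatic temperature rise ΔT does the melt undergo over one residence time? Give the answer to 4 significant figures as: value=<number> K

value=13.64 K

Q_s = Q / 3600 = 291.7 / 3600 = 0.0810278 kg/s
t_res = M / Q_s = 1.49 / 0.0810278 = 18.3888 s
Convert to SI: D = 0.0852 m, h = 0.00924 m, N = 56.4/60 = 0.94 rev/s
γ̇ = π D N / h = (π)(0.0852)(0.94) / 0.00924 = 27.2299 s⁻¹
ΔT = η·γ̇²·t_res / (ρ·cp) = 3464 · (27.2299)² · 18.3888 / (1343 · 2579) = 13.6362 K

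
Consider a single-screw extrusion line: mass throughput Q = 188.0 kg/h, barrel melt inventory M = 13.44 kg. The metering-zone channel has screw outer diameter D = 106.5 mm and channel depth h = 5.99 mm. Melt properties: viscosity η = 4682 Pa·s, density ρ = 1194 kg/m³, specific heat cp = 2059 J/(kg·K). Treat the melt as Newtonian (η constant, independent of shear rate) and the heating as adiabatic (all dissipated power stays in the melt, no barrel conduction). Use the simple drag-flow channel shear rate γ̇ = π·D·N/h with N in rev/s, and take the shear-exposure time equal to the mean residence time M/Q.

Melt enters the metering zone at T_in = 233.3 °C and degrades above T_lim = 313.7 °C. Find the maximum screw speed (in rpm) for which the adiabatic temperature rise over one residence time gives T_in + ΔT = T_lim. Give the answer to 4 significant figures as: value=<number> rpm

Convert throughput: Q = 188.0 kg/h = 188.0/3600 = 0.0522222 kg/s
Mean residence time: t_res = M/Q_s = 13.44 kg / 0.0522222 kg/s = 257.362 s
D = 106.5 mm = 0.1065 m;  h = 5.99 mm = 0.00599 m
ΔT_a = T_lim − T_in = 313.7 − 233.3 = 80.4 K
γ̇_max² = ΔT_a·ρ·cp / (η·t_res) = [80.4 × 1194 × 2059] / [4682 × 257.362] = 164.037 s⁻²
Take the square root: γ̇_max = √(164.037) = 12.8077 s⁻¹
N_max = γ̇_max h / (πD) = 12.8077·0.00599/(π·0.1065) = 0.229297 rev/s → ×60 = 13.7578 rpm

value=13.76 rpm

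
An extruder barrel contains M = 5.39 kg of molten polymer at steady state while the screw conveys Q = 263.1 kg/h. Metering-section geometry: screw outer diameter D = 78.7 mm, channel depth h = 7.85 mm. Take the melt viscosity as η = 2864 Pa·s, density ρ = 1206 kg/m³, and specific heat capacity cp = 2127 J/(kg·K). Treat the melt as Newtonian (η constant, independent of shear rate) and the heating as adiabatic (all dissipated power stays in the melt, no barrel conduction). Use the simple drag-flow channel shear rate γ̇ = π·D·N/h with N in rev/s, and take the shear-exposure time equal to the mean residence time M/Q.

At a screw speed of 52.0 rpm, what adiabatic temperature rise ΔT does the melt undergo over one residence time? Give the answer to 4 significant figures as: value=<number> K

value=61.35 K

Convert throughput: Q = 263.1 kg/h = 263.1/3600 = 0.0730833 kg/s
t_res = M / Q_s = 5.39 / 0.0730833 = 73.7514 s
Convert to SI: D = 0.0787 m, h = 0.00785 m, N = 52.0/60 = 0.866667 rev/s
Shear rate: γ̇ = πDN/h = π·0.0787·0.866667/0.00785 = 27.2965 s⁻¹
ΔT = η·γ̇²·t_res / (ρ·cp) = 2864 · (27.2965)² · 73.7514 / (1206 · 2127) = 61.354 K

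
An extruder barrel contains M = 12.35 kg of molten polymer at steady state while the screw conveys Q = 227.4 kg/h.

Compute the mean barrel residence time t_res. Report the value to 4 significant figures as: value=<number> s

Q_s = Q / 3600 = 227.4 / 3600 = 0.0631667 kg/s
t_res = M / Q_s = 12.35 ÷ 0.0631667 = 195.515 s

value=195.5 s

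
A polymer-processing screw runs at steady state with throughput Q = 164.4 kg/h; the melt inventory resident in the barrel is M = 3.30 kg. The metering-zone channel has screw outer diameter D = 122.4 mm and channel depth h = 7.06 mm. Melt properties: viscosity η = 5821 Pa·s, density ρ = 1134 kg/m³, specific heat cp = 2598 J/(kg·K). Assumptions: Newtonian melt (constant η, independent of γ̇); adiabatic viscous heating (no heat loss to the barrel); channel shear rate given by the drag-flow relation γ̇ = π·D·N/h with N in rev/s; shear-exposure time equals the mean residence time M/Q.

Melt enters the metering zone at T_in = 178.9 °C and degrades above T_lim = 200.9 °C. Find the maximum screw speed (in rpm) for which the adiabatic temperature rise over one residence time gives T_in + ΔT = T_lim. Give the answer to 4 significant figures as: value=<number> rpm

Convert throughput: Q = 164.4 kg/h = 164.4/3600 = 0.0456667 kg/s
t_res = M / Q_s = 3.30 / 0.0456667 = 72.2628 s
Geometry in SI: D = 122.4 mm → 0.1224 m, h = 7.06 mm → 0.00706 m
ΔT_a = T_lim − T_in = 200.9 − 178.9 = 22 K
Invert ΔT = ηγ̇²t_res/(ρcp) for γ̇: γ̇_max² = ΔT_a ρ cp / (η t_res) = 22·1134·2598 / (5821·72.2628) = 154.086 s⁻²
γ̇_max = sqrt(154.086) = 12.4131 s⁻¹
N_max = γ̇_max h / (πD) = 12.4131·0.00706/(π·0.1224) = 0.227905 rev/s → ×60 = 13.6743 rpm

value=13.67 rpm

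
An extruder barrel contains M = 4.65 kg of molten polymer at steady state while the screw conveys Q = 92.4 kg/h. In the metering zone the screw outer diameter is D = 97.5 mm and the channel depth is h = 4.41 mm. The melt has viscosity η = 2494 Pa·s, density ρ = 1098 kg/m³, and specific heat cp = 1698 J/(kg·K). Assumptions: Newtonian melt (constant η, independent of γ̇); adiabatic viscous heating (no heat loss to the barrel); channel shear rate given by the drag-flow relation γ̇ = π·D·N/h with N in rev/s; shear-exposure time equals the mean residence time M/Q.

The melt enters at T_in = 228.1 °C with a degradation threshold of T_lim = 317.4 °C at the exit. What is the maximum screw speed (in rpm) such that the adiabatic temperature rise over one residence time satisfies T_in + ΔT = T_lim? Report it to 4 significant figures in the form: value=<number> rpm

value=16.58 rpm

Throughput in SI: Q_s = 92.4 kg/h ÷ 3600 s/h = 0.0256667 kg/s
Mean residence time: t_res = M/Q_s = 4.65 kg / 0.0256667 kg/s = 181.169 s
Geometry in SI: D = 97.5 mm → 0.0975 m, h = 4.41 mm → 0.00441 m
Allowable rise: ΔT_a = T_lim − T_in = 317.4 − 228.1 = 89.3 K
γ̇_max² = ΔT_a·ρ·cp/(η·t_res) = 89.3·1098·1698/(2494·181.169) = 368.478 s⁻²
γ̇_max = sqrt(368.478) = 19.1958 s⁻¹
N_max = γ̇_max·h / (π·D) = 19.1958 · 0.00441 / (π · 0.0975) = 0.276369 rev/s = 16.5822 rpm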